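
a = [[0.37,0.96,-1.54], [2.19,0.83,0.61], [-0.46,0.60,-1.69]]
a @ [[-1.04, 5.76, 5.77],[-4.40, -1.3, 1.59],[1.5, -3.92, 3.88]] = [[-6.92, 6.92, -2.31], [-5.01, 9.14, 16.32], [-4.70, 3.20, -8.26]]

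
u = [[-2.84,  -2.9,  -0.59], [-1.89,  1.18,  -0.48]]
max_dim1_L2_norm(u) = 4.1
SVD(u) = [[-0.98, -0.18], [-0.18, 0.98]] @ diag([4.151655237055045, 2.1868604876931252]) @ [[0.76, 0.64, 0.16], [-0.61, 0.77, -0.17]]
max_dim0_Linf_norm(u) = 2.9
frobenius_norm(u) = 4.69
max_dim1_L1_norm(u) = 6.33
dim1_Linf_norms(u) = [2.9, 1.89]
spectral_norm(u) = 4.15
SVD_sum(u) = [[-3.08,  -2.59,  -0.66], [-0.57,  -0.48,  -0.12]] + [[0.24,  -0.31,  0.07],[-1.32,  1.66,  -0.36]]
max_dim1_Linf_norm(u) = 2.9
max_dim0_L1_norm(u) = 4.73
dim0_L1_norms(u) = [4.73, 4.08, 1.07]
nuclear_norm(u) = 6.34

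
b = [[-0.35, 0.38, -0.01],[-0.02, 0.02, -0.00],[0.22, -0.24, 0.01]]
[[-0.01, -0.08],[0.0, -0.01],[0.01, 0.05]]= b@ [[-1.18, 0.79], [-1.14, 0.53], [-0.78, 0.52]]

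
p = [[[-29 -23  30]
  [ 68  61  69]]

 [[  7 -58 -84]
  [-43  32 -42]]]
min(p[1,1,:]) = -43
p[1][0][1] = -58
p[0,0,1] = -23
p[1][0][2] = -84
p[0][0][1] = -23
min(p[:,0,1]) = -58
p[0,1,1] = 61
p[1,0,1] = -58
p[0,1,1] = 61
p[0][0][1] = -23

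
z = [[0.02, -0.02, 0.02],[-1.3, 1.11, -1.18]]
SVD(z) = [[-0.02, 1.0], [1.0, 0.02]] @ diag([2.077425056470941, 0.002265997949583243]) @ [[-0.63, 0.53, -0.57],[-0.72, -0.67, 0.16]]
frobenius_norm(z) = 2.08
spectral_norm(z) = 2.08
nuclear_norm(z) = 2.08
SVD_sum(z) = [[0.02, -0.02, 0.02],[-1.30, 1.11, -1.18]] + [[-0.00, -0.0, 0.0], [-0.00, -0.0, 0.00]]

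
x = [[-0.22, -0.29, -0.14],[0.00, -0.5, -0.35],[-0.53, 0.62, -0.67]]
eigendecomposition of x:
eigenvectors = [[-0.78+0.00j,(-0.45-0.22j),(-0.45+0.22j)], [-0.61+0.00j,(-0.65+0j),(-0.65-0j)], [(0.13+0j),(0.03+0.57j),0.03-0.57j]]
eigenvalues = [(-0.42+0j), (-0.48+0.3j), (-0.48-0.3j)]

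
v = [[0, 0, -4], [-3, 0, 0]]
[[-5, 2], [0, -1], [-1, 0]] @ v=[[-6, 0, 20], [3, 0, 0], [0, 0, 4]]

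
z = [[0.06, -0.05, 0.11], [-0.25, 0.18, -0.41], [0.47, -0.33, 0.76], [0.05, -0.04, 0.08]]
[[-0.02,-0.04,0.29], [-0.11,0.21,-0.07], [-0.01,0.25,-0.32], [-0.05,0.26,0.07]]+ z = [[0.04, -0.09, 0.40],[-0.36, 0.39, -0.48],[0.46, -0.08, 0.44],[0.0, 0.22, 0.15]]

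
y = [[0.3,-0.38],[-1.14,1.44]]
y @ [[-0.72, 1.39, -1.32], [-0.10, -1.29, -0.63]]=[[-0.18, 0.91, -0.16], [0.68, -3.44, 0.6]]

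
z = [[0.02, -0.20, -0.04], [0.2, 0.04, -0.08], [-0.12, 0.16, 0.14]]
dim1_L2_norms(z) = [0.2, 0.22, 0.24]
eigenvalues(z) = [(0.07+0.21j), (0.07-0.21j), (0.05+0j)]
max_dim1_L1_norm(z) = 0.42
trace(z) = 0.20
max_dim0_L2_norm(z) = 0.26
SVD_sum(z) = [[0.09,-0.11,-0.08],[0.07,-0.08,-0.06],[-0.14,0.16,0.12]] + [[-0.08, -0.09, 0.02],[0.12, 0.13, -0.03],[0.01, 0.01, -0.00]] + [[0.01, -0.01, 0.02],[0.01, -0.0, 0.01],[0.01, -0.01, 0.02]]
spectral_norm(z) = 0.32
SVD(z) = [[-0.51, 0.57, 0.64],[-0.4, -0.82, 0.41],[0.76, -0.05, 0.65]] @ diag([0.3185210937517453, 0.21620618659273858, 0.037405851336626515]) @ [[-0.57,  0.65,  0.50], [-0.68,  -0.72,  0.16], [0.47,  -0.24,  0.85]]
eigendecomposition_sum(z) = [[0.09j,-0.11+0.01j,(-0.03-0.03j)], [(0.1-0.02j),0.02+0.13j,(-0.03+0.04j)], [-0.08-0.05j,0.06-0.10j,(0.05-0.01j)]] + [[-0.09j,(-0.11-0.01j),-0.03+0.03j], [0.10+0.02j,(0.02-0.13j),-0.03-0.04j], [-0.08+0.05j,(0.06+0.1j),(0.05+0.01j)]] + [[(0.01+0j), 0.01+0.00j, 0.02-0.00j],  [(-0.01-0j), (-0.01-0j), -0.01+0.00j],  [(0.04+0j), (0.03+0j), 0.05-0.00j]]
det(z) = 0.00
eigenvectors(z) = [[-0.06+0.51j, -0.06-0.51j, 0.35+0.00j], [(0.64+0j), 0.64-0.00j, (-0.24+0j)], [-0.42-0.39j, (-0.42+0.39j), (0.91+0j)]]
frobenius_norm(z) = 0.39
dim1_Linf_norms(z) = [0.2, 0.2, 0.16]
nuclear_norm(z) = 0.57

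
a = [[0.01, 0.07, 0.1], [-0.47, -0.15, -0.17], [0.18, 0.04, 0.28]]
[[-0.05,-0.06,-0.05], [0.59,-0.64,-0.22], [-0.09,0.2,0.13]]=a@[[-1.02, 1.66, 0.75], [-1.39, -0.64, -1.04], [0.55, -0.27, 0.14]]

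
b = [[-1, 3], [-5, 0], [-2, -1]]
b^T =[[-1, -5, -2], [3, 0, -1]]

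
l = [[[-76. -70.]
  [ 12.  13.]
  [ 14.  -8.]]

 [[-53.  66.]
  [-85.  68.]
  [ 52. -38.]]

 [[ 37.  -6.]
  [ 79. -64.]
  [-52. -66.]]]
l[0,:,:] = [[-76.0, -70.0], [12.0, 13.0], [14.0, -8.0]]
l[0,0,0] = -76.0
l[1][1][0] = -85.0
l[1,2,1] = -38.0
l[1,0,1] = 66.0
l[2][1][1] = -64.0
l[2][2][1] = -66.0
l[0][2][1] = -8.0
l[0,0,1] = -70.0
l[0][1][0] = 12.0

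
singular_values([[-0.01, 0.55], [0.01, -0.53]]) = [0.76, 0.0]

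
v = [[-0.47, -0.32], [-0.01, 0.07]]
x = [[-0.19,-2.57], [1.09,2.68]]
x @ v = [[0.12, -0.12], [-0.54, -0.16]]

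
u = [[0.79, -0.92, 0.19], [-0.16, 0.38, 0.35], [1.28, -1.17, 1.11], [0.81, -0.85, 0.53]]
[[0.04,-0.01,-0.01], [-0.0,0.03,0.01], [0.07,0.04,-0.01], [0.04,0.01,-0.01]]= u @ [[0.07,  0.00,  0.02],[0.02,  0.02,  0.03],[0.00,  0.06,  -0.00]]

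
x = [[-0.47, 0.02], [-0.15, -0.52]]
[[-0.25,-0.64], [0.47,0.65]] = x @ [[0.48,1.29], [-1.05,-1.63]]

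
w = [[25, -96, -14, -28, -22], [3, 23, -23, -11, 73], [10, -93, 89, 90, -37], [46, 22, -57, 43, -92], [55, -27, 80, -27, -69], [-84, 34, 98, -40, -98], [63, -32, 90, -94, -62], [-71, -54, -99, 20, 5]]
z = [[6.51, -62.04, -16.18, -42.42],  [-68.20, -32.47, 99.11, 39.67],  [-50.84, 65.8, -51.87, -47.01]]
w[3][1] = 22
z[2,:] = [-50.84, 65.8, -51.87, -47.01]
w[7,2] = -99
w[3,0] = 46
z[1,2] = 99.11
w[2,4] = -37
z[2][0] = -50.84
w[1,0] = 3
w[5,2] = 98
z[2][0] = -50.84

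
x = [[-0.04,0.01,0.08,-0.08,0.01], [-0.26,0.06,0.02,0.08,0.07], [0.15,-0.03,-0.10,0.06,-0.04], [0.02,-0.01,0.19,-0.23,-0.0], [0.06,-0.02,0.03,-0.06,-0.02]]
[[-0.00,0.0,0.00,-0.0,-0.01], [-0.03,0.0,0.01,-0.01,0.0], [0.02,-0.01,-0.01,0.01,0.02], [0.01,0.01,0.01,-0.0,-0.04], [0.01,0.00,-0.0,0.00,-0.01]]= x @ [[0.09,-0.01,-0.03,0.08,0.01], [-0.05,0.08,-0.06,0.03,0.03], [-0.02,-0.04,0.04,0.01,-0.08], [-0.03,-0.07,-0.0,0.03,0.09], [-0.02,0.03,0.11,0.07,-0.03]]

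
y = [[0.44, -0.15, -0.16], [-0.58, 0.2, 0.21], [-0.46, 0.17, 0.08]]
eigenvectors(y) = [[-0.52, 0.36, 0.22], [0.69, 0.92, -0.26], [0.5, 0.13, 0.94]]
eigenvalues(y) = [0.79, 0.0, -0.07]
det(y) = -0.00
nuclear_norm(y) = 1.02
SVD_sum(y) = [[0.44, -0.16, -0.14],[-0.59, 0.21, 0.18],[-0.45, 0.16, 0.14]] + [[-0.01, 0.01, -0.02],[0.01, -0.01, 0.03],[-0.01, 0.01, -0.06]] + [[0.00, 0.00, 0.00],[0.0, 0.00, 0.0],[-0.00, -0.00, -0.00]]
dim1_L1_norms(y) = [0.75, 0.99, 0.71]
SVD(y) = [[-0.52, 0.32, 0.79], [0.68, -0.41, 0.61], [0.52, 0.85, -0.01]] @ diag([0.9507412072557613, 0.0720397352442824, 0.0011972350611420197]) @ [[-0.91, 0.32, 0.28], [-0.22, 0.22, -0.95], [0.36, 0.92, 0.13]]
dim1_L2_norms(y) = [0.49, 0.65, 0.5]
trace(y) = 0.72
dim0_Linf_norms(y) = [0.58, 0.2, 0.21]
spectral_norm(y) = 0.95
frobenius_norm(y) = 0.95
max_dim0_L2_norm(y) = 0.86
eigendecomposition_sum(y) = [[0.45,-0.16,-0.15], [-0.59,0.20,0.19], [-0.43,0.15,0.14]] + [[0.0, 0.00, -0.0],[0.00, 0.0, -0.0],[0.00, 0.00, -0.00]] + [[-0.01,0.00,-0.01], [0.01,-0.01,0.02], [-0.03,0.02,-0.06]]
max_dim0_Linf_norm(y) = 0.58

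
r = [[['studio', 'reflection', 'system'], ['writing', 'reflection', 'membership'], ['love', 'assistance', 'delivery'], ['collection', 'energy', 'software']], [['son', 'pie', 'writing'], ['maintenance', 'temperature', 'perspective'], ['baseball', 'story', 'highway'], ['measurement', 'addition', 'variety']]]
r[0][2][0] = 'love'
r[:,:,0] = [['studio', 'writing', 'love', 'collection'], ['son', 'maintenance', 'baseball', 'measurement']]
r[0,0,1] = 'reflection'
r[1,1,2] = 'perspective'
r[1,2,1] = 'story'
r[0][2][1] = 'assistance'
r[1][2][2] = 'highway'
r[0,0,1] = 'reflection'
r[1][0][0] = 'son'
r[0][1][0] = 'writing'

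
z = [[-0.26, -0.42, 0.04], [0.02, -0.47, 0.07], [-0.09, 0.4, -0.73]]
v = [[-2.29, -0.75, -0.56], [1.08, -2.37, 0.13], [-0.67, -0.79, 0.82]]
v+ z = [[-2.55, -1.17, -0.52],[1.1, -2.84, 0.2],[-0.76, -0.39, 0.09]]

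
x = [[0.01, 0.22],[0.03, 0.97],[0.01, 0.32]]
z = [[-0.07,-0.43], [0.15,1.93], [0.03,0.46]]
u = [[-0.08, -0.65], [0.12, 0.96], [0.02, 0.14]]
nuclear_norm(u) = 1.18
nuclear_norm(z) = 2.07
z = x + u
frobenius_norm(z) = 2.04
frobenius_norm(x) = 1.05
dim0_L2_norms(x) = [0.03, 1.04]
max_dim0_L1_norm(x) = 1.51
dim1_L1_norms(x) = [0.23, 1.0, 0.33]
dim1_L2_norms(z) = [0.44, 1.94, 0.46]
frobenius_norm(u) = 1.18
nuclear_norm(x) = 1.05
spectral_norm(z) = 2.04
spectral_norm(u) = 1.18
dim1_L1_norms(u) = [0.73, 1.08, 0.16]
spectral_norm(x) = 1.05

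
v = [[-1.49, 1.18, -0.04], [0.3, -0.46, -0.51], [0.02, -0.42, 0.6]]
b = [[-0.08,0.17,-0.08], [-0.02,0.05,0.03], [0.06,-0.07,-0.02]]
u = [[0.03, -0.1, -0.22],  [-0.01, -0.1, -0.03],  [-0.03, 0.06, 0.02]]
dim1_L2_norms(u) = [0.24, 0.1, 0.07]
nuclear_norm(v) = 3.11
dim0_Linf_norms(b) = [0.08, 0.17, 0.08]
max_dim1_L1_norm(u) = 0.35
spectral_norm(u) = 0.26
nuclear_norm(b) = 0.31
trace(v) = -1.35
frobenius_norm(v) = 2.17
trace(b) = -0.05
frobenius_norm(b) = 0.23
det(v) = 0.51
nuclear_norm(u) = 0.38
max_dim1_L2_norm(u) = 0.24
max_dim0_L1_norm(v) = 2.06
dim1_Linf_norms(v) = [1.49, 0.51, 0.6]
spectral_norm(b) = 0.22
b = u @ v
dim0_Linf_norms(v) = [1.49, 1.18, 0.6]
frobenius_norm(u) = 0.27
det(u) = 0.00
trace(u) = -0.05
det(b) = 0.00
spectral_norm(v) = 1.99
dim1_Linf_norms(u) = [0.22, 0.1, 0.06]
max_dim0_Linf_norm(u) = 0.22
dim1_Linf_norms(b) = [0.17, 0.05, 0.07]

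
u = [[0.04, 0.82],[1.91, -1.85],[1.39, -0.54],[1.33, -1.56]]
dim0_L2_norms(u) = [2.71, 2.61]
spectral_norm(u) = 3.66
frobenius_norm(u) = 3.76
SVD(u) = [[0.15, 0.71], [-0.73, -0.02], [-0.38, 0.66], [-0.56, -0.24]] @ diag([3.662930595627902, 0.8681816927423825]) @ [[-0.72, 0.69],[0.69, 0.72]]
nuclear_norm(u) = 4.53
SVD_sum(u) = [[-0.39, 0.37],[1.92, -1.84],[0.99, -0.95],[1.47, -1.41]] + [[0.43, 0.45], [-0.01, -0.01], [0.40, 0.41], [-0.14, -0.15]]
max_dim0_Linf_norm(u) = 1.91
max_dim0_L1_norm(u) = 4.77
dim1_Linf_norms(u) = [0.82, 1.91, 1.39, 1.56]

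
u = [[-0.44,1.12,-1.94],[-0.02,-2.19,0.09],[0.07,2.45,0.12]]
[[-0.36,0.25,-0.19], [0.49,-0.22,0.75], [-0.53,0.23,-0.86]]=u @ [[0.04, -0.13, -0.47], [-0.22, 0.1, -0.34], [0.05, -0.04, 0.01]]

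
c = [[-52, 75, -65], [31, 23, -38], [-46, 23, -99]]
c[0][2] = -65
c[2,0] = -46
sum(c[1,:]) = 16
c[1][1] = 23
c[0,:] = [-52, 75, -65]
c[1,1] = 23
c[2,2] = -99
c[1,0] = 31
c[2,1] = 23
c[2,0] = -46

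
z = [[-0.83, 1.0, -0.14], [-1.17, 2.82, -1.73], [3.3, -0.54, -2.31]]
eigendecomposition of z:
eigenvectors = [[0.08, 0.54, 0.30], [-0.28, 0.61, 0.95], [-0.96, 0.58, 0.11]]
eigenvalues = [-2.74, 0.16, 2.25]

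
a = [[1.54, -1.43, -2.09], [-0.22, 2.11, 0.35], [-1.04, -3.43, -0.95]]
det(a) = -6.58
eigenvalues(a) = [(-1.45+0j), (2.08+0.47j), (2.08-0.47j)]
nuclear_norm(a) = 7.56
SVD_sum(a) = [[0.01, -1.98, -0.87], [-0.01, 1.9, 0.83], [0.02, -3.22, -1.41]] + [[1.59, 0.51, -1.15], [0.13, 0.04, -0.09], [-0.90, -0.29, 0.65]] + [[-0.06,0.03,-0.07], [-0.34,0.17,-0.39], [-0.16,0.08,-0.19]]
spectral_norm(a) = 4.62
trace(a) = 2.70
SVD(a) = [[0.47, 0.87, 0.17], [-0.45, 0.07, 0.89], [0.76, -0.49, 0.42]] @ diag([4.617958223378564, 2.336428402550595, 0.6100525935402459]) @ [[0.01, -0.92, -0.4], [0.78, 0.25, -0.57], [-0.62, 0.31, -0.72]]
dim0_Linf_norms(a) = [1.54, 3.43, 2.09]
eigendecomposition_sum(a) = [[-0.34-0.00j, -0.90+0.00j, (-0.8+0j)], [0.03+0.00j, (0.08-0j), 0.07-0.00j], [-0.51-0.00j, -1.35+0.00j, -1.19+0.00j]] + [[(0.94-0.48j),(-0.26-1.85j),(-0.65+0.22j)], [-0.12+0.65j,1.02+0.58j,0.14-0.40j], [-0.26-0.53j,(-1.04+0.13j),0.12+0.36j]] + [[0.94+0.48j, (-0.26+1.85j), (-0.65-0.22j)],[(-0.12-0.65j), (1.02-0.58j), (0.14+0.4j)],[(-0.26+0.53j), -1.04-0.13j, 0.12-0.36j]]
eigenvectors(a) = [[-0.56+0.00j,-0.77+0.00j,(-0.77-0j)], [(0.05+0j),0.30-0.38j,0.30+0.38j], [-0.83+0.00j,-0.01+0.43j,(-0.01-0.43j)]]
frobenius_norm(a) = 5.21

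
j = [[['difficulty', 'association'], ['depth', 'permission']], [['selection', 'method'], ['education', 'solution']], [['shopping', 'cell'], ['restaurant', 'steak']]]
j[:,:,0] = [['difficulty', 'depth'], ['selection', 'education'], ['shopping', 'restaurant']]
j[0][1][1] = 'permission'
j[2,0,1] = 'cell'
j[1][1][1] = 'solution'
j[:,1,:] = [['depth', 'permission'], ['education', 'solution'], ['restaurant', 'steak']]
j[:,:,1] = [['association', 'permission'], ['method', 'solution'], ['cell', 'steak']]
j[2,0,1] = 'cell'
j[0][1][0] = 'depth'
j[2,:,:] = [['shopping', 'cell'], ['restaurant', 'steak']]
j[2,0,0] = 'shopping'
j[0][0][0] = 'difficulty'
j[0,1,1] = 'permission'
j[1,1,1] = 'solution'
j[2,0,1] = 'cell'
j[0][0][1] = 'association'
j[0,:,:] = [['difficulty', 'association'], ['depth', 'permission']]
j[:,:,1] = [['association', 'permission'], ['method', 'solution'], ['cell', 'steak']]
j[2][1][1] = 'steak'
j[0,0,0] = 'difficulty'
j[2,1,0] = 'restaurant'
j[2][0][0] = 'shopping'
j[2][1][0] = 'restaurant'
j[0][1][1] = 'permission'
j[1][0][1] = 'method'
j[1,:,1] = ['method', 'solution']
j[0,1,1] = 'permission'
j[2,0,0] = 'shopping'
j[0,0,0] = 'difficulty'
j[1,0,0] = 'selection'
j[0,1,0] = 'depth'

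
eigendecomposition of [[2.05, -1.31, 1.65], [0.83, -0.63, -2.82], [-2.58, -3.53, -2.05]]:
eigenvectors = [[0.69+0.00j,(0.69-0j),(-0.08+0j)], [(-0.07-0.5j),-0.07+0.50j,(0.6+0j)], [(-0.11+0.51j),-0.11-0.51j,0.79+0.00j]]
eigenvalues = [(1.92+2.15j), (1.92-2.15j), (-4.46+0j)]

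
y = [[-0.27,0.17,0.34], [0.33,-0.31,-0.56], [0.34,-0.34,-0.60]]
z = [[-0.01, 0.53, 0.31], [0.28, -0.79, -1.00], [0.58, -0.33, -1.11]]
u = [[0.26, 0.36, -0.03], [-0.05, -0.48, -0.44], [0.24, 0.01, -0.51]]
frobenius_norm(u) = 0.97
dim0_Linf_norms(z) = [0.58, 0.79, 1.11]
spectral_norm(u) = 0.78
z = u + y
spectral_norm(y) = 1.15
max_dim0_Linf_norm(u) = 0.51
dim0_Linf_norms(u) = [0.26, 0.48, 0.51]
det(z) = -0.03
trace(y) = -1.18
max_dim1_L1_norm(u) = 0.97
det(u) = 0.01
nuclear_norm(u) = 1.39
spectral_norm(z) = 1.87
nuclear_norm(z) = 2.43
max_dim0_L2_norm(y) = 0.89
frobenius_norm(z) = 1.94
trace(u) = -0.73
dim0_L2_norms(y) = [0.55, 0.49, 0.89]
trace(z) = -1.91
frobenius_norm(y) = 1.15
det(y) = 0.00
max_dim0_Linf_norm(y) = 0.6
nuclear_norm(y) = 1.22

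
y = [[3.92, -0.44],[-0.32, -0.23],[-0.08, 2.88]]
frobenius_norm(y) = 4.90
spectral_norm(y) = 3.99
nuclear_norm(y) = 6.83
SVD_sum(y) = [[3.79, -0.96],[-0.25, 0.06],[-0.76, 0.19]] + [[0.13, 0.52], [-0.07, -0.29], [0.68, 2.69]]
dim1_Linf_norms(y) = [3.92, 0.32, 2.88]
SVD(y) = [[-0.98,0.19], [0.06,-0.11], [0.20,0.98]] @ diag([3.9941034984498716, 2.839583991304095]) @ [[-0.97, 0.25], [0.25, 0.97]]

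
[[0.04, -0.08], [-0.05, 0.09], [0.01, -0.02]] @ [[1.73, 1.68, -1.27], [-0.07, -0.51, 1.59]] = [[0.07, 0.11, -0.18], [-0.09, -0.13, 0.21], [0.02, 0.03, -0.04]]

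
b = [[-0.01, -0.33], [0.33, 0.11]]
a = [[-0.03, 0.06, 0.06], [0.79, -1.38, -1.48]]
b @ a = [[-0.26,0.45,0.49],  [0.08,-0.13,-0.14]]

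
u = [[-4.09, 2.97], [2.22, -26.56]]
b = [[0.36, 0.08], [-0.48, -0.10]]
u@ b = [[-2.9, -0.62], [13.55, 2.83]]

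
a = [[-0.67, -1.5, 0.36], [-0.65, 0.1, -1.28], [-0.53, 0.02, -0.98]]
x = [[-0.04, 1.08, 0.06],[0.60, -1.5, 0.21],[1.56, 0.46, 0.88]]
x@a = [[-0.71, 0.17, -1.46],  [0.46, -1.05, 1.93],  [-1.81, -2.28, -0.89]]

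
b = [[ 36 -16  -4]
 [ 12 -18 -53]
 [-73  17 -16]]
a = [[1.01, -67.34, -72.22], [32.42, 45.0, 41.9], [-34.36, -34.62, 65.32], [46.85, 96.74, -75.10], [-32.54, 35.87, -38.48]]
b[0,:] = [36, -16, -4]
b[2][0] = -73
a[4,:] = [-32.54, 35.87, -38.48]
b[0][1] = -16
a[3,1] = 96.74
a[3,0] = 46.85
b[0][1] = -16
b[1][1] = -18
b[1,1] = -18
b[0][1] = -16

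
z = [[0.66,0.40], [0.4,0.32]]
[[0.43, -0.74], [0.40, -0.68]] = z@[[-0.38, 0.63], [1.71, -2.9]]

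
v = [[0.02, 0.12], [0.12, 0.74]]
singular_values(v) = [0.76, 0.0]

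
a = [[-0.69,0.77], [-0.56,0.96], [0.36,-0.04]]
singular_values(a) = [1.53, 0.31]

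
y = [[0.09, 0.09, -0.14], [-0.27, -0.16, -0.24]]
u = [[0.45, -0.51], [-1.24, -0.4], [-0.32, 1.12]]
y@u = [[-0.03, -0.24], [0.15, -0.07]]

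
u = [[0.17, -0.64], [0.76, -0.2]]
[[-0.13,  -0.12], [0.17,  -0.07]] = u @ [[0.30, -0.04], [0.28, 0.18]]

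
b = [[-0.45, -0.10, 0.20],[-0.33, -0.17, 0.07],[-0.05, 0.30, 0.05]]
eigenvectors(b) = [[0.75+0.00j, 0.34-0.16j, 0.34+0.16j], [(0.62+0j), (-0.05+0.33j), -0.05-0.33j], [(-0.23+0j), 0.86+0.00j, (0.86-0j)]]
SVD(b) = [[-0.80, 0.21, -0.56],  [-0.60, -0.19, 0.78],  [0.06, 0.96, 0.28]] @ diag([0.6214825398359842, 0.31882378906178044, 0.04807124095864166]) @ [[0.89, 0.32, -0.32], [-0.25, 0.94, 0.24], [-0.38, 0.13, -0.92]]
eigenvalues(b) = [(-0.59+0j), (0.01+0.13j), (0.01-0.13j)]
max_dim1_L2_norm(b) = 0.5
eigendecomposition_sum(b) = [[-0.39+0.00j,(-0.19-0j),(0.14-0j)], [-0.32+0.00j,(-0.16-0j),(0.12-0j)], [0.12-0.00j,(0.06+0j),(-0.04+0j)]] + [[(-0.03+0.02j), 0.05-0.03j, 0.03+0.01j],[-0.00-0.03j, -0.01+0.05j, (-0.02+0.01j)],[(-0.09+0.02j), (0.12-0.01j), (0.05+0.05j)]] + [[-0.03-0.02j, (0.05+0.03j), 0.03-0.01j], [-0.00+0.03j, -0.01-0.05j, (-0.02-0.01j)], [-0.09-0.02j, (0.12+0.01j), 0.05-0.05j]]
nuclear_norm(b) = 0.99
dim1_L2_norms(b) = [0.5, 0.38, 0.31]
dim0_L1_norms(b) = [0.83, 0.57, 0.32]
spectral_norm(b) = 0.62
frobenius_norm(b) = 0.70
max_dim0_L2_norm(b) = 0.56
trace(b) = -0.57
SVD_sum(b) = [[-0.44, -0.16, 0.16], [-0.33, -0.12, 0.12], [0.03, 0.01, -0.01]] + [[-0.02, 0.06, 0.02], [0.02, -0.06, -0.01], [-0.08, 0.29, 0.07]] + [[0.01, -0.00, 0.02], [-0.01, 0.01, -0.03], [-0.01, 0.0, -0.01]]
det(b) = -0.01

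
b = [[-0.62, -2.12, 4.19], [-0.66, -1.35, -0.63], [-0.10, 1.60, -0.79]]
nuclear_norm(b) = 7.38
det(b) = -5.30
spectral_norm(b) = 4.96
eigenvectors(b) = [[0.90+0.00j, (-0.87+0j), (-0.87-0j)], [(0.35+0j), (0.28-0.14j), (0.28+0.14j)], [-0.25+0.00j, 0.03-0.37j, (0.03+0.37j)]]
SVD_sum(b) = [[-0.57, -2.44, 4.0], [-0.03, -0.13, 0.21], [0.18, 0.77, -1.26]] + [[0.08, 0.29, 0.19],[-0.34, -1.30, -0.84],[0.19, 0.71, 0.46]] + [[-0.13, 0.03, 0.0], [-0.29, 0.07, 0.0], [-0.47, 0.12, 0.01]]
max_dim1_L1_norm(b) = 6.93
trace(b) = -2.76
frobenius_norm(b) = 5.32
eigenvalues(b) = [(-2.61+0j), (-0.07+1.42j), (-0.07-1.42j)]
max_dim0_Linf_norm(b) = 4.19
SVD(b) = [[0.95,0.19,-0.23], [0.05,-0.86,-0.51], [-0.30,0.47,-0.83]] @ diag([4.955518477035674, 1.8408390184001444, 0.5815052296356827]) @ [[-0.12,-0.52,0.85], [0.22,0.82,0.53], [0.97,-0.25,-0.01]]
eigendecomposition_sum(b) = [[-1.02-0.00j, (-3.26-0j), 1.22-0.00j], [-0.39-0.00j, (-1.25-0j), (0.47-0j)], [(0.29+0j), (0.92+0j), (-0.34+0j)]] + [[0.20+0.45j, 0.57-0.86j, 1.49+0.41j],[-0.13-0.11j, (-0.05+0.37j), -0.55+0.10j],[(-0.19+0.07j), (0.34+0.27j), (-0.22+0.61j)]] + [[0.20-0.45j,0.57+0.86j,1.49-0.41j], [-0.13+0.11j,(-0.05-0.37j),-0.55-0.10j], [(-0.19-0.07j),(0.34-0.27j),(-0.22-0.61j)]]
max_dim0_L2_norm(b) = 4.31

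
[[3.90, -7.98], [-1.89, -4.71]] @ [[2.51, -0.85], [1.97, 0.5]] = [[-5.93, -7.30], [-14.02, -0.75]]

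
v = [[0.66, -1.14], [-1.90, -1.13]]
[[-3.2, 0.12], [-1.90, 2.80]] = v@[[-0.5, -1.05], [2.52, -0.71]]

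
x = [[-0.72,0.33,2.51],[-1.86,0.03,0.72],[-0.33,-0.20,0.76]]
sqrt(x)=[[0.36, 0.36, 1.38], [-1.32, 0.76, 1.36], [-0.27, -0.05, 1.1]]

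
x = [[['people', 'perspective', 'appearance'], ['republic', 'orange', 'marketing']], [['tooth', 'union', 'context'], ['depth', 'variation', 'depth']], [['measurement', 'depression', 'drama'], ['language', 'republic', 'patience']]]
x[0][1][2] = 'marketing'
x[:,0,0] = ['people', 'tooth', 'measurement']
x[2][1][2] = 'patience'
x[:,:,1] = [['perspective', 'orange'], ['union', 'variation'], ['depression', 'republic']]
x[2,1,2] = 'patience'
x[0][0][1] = 'perspective'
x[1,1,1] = 'variation'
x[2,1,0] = 'language'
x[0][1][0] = 'republic'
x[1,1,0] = 'depth'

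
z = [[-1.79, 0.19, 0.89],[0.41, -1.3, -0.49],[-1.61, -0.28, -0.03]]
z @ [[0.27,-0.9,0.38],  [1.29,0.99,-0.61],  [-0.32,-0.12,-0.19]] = [[-0.52, 1.69, -0.97], [-1.41, -1.6, 1.04], [-0.79, 1.18, -0.44]]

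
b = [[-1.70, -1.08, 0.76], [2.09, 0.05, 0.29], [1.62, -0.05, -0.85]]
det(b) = -2.52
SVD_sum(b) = [[-1.92,-0.41,0.45],[1.84,0.39,-0.44],[1.64,0.35,-0.39]] + [[0.21, -0.43, 0.51], [0.25, -0.5, 0.6], [-0.03, 0.06, -0.07]] + [[0.0, -0.25, -0.21], [-0.00, 0.15, 0.13], [0.01, -0.46, -0.39]]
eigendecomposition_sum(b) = [[(-1.08-0j),(-0.56+0j),0.89+0.00j], [(0.89+0j),(0.46-0j),-0.73-0.00j], [1.62+0.00j,(0.84-0j),-1.34-0.00j]] + [[(-0.31+0.19j), (-0.26-0.23j), -0.06+0.25j], [(0.6+0.42j), -0.21+0.67j, 0.51-0.09j], [-0.00+0.49j, -0.45+0.14j, (0.24+0.24j)]] + [[(-0.31-0.19j), -0.26+0.23j, -0.06-0.25j],[(0.6-0.42j), (-0.21-0.67j), (0.51+0.09j)],[-0.00-0.49j, (-0.45-0.14j), (0.24-0.24j)]]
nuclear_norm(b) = 5.07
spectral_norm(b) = 3.28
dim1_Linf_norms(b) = [1.7, 2.09, 1.62]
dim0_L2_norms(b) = [3.14, 1.08, 1.18]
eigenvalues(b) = [(-1.95+0j), (-0.27+1.1j), (-0.27-1.1j)]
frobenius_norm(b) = 3.53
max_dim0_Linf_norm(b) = 2.09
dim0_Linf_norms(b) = [2.09, 1.08, 0.85]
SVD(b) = [[-0.61, -0.65, 0.45],  [0.59, -0.76, -0.28],  [0.53, 0.09, 0.85]] @ diag([3.2813401170426655, 1.0792661647941433, 0.7114011398760667]) @ [[0.95, 0.2, -0.23], [-0.3, 0.61, -0.73], [0.01, -0.77, -0.64]]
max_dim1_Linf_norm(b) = 2.09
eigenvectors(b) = [[(-0.5+0j), 0.16-0.35j, (0.16+0.35j)], [(0.42+0j), -0.77+0.00j, -0.77-0.00j], [(0.76+0j), (-0.29-0.42j), -0.29+0.42j]]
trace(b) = -2.50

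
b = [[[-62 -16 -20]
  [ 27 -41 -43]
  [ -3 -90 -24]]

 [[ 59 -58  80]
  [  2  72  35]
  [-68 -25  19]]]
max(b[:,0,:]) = 80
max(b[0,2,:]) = -3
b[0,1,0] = 27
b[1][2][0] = -68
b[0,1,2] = -43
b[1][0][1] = -58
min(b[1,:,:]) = -68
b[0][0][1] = -16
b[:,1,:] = [[27, -41, -43], [2, 72, 35]]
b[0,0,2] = -20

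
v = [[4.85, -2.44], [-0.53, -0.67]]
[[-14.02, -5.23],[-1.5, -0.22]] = v @ [[-1.26, -0.65], [3.24, 0.85]]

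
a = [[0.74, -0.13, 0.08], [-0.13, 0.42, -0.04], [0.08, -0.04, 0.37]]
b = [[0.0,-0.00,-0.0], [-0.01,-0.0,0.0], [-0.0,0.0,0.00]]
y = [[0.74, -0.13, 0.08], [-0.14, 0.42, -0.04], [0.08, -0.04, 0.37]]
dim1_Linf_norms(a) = [0.74, 0.42, 0.37]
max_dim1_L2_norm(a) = 0.76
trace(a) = 1.53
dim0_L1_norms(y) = [0.96, 0.59, 0.49]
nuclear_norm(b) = 0.01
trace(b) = 0.00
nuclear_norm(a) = 1.53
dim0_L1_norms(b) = [0.01, 0.0, 0.0]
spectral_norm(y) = 0.81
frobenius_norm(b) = 0.01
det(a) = 0.11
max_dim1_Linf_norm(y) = 0.74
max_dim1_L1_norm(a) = 0.95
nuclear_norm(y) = 1.53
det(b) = 0.00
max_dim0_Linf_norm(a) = 0.74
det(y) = 0.11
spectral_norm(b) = 0.01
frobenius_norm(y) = 0.96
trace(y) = 1.53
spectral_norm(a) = 0.80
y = b + a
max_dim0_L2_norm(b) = 0.01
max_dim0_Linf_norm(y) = 0.74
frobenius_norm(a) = 0.95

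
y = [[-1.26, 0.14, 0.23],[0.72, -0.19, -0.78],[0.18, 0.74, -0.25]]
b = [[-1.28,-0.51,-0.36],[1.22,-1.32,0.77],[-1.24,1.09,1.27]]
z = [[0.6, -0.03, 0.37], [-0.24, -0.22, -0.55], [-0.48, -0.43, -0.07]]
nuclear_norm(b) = 5.26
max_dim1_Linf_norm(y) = 1.26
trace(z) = 0.31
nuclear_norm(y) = 2.91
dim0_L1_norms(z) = [1.32, 0.68, 0.99]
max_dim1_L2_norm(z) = 0.71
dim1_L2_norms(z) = [0.71, 0.64, 0.65]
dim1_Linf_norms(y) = [1.26, 0.78, 0.74]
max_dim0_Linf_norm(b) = 1.32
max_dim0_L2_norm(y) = 1.46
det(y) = -0.65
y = z @ b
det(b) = 4.61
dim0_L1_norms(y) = [2.16, 1.07, 1.26]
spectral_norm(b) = 2.53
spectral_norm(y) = 1.61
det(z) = -0.14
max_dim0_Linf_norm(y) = 1.26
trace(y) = -1.70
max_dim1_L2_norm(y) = 1.29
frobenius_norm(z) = 1.15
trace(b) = -1.33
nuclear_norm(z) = 1.77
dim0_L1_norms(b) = [3.74, 2.92, 2.4]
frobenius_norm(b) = 3.19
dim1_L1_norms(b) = [2.15, 3.31, 3.6]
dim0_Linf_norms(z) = [0.6, 0.43, 0.55]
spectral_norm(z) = 1.02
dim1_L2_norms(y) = [1.29, 1.08, 0.8]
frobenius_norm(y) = 1.86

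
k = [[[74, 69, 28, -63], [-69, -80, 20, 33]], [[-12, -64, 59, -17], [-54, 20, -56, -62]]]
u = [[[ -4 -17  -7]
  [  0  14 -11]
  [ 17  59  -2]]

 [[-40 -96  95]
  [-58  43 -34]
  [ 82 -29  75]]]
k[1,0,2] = 59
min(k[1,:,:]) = -64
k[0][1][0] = -69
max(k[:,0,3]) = -17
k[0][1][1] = -80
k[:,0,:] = [[74, 69, 28, -63], [-12, -64, 59, -17]]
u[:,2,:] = [[17, 59, -2], [82, -29, 75]]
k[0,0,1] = 69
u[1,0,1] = -96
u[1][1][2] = -34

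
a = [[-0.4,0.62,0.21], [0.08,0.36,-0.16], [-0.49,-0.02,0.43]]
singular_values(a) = [0.89, 0.61, 0.01]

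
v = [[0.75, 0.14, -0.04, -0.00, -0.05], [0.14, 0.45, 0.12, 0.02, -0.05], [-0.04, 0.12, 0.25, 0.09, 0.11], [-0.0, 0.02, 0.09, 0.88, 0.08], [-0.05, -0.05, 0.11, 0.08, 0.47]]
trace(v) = 2.80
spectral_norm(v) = 0.92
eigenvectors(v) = [[-0.13,0.91,0.07,0.39,0.01], [0.42,0.37,-0.04,-0.73,0.39], [-0.84,-0.00,-0.18,-0.24,0.45], [0.06,0.09,-0.96,-0.01,-0.27], [0.31,-0.16,-0.22,0.51,0.75]]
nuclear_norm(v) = 2.80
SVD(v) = [[-0.07, 0.91, 0.01, 0.39, 0.13], [0.04, 0.37, 0.39, -0.73, -0.42], [0.18, -0.0, 0.45, -0.24, 0.84], [0.96, 0.09, -0.27, -0.01, -0.06], [0.22, -0.16, 0.75, 0.51, -0.31]] @ diag([0.9158651177815456, 0.8167021537405897, 0.48104467092981246, 0.4494937819072567, 0.13689427564079593]) @ [[-0.07, 0.04, 0.18, 0.96, 0.22], [0.91, 0.37, -0.00, 0.09, -0.16], [0.01, 0.39, 0.45, -0.27, 0.75], [0.39, -0.73, -0.24, -0.01, 0.51], [0.13, -0.42, 0.84, -0.06, -0.31]]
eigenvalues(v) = [0.14, 0.82, 0.92, 0.45, 0.48]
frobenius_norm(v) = 1.40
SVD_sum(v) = [[0.01, -0.00, -0.01, -0.06, -0.01], [-0.00, 0.00, 0.01, 0.04, 0.01], [-0.01, 0.01, 0.03, 0.16, 0.04], [-0.06, 0.04, 0.16, 0.84, 0.19], [-0.01, 0.01, 0.04, 0.19, 0.04]] + [[0.67,0.28,-0.00,0.07,-0.12], [0.28,0.11,-0.0,0.03,-0.05], [-0.0,-0.0,0.00,-0.0,0.0], [0.07,0.03,-0.0,0.01,-0.01], [-0.12,-0.05,0.0,-0.01,0.02]] + [[0.00,  0.00,  0.00,  -0.00,  0.0], [0.00,  0.07,  0.08,  -0.05,  0.14], [0.00,  0.08,  0.1,  -0.06,  0.16], [-0.00,  -0.05,  -0.06,  0.04,  -0.1], [0.00,  0.14,  0.16,  -0.10,  0.27]] + [[0.07, -0.13, -0.04, -0.00, 0.09], [-0.13, 0.24, 0.08, 0.0, -0.17], [-0.04, 0.08, 0.03, 0.0, -0.05], [-0.0, 0.00, 0.0, 0.00, -0.0], [0.09, -0.17, -0.05, -0.00, 0.12]] + [[0.00,-0.01,0.01,-0.0,-0.01], [-0.01,0.02,-0.05,0.00,0.02], [0.01,-0.05,0.10,-0.01,-0.04], [-0.0,0.0,-0.01,0.00,0.0], [-0.01,0.02,-0.04,0.00,0.01]]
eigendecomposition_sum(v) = [[0.0, -0.01, 0.01, -0.0, -0.01], [-0.01, 0.02, -0.05, 0.0, 0.02], [0.01, -0.05, 0.1, -0.01, -0.04], [-0.00, 0.0, -0.01, 0.00, 0.0], [-0.01, 0.02, -0.04, 0.00, 0.01]] + [[0.67, 0.28, -0.0, 0.07, -0.12], [0.28, 0.11, -0.0, 0.03, -0.05], [-0.0, -0.00, 0.0, -0.00, 0.00], [0.07, 0.03, -0.00, 0.01, -0.01], [-0.12, -0.05, 0.00, -0.01, 0.02]] + [[0.01, -0.0, -0.01, -0.06, -0.01], [-0.0, 0.00, 0.01, 0.04, 0.01], [-0.01, 0.01, 0.03, 0.16, 0.04], [-0.06, 0.04, 0.16, 0.84, 0.19], [-0.01, 0.01, 0.04, 0.19, 0.04]] + [[0.07, -0.13, -0.04, -0.0, 0.09], [-0.13, 0.24, 0.08, 0.0, -0.17], [-0.04, 0.08, 0.03, 0.0, -0.05], [-0.0, 0.0, 0.00, 0.00, -0.00], [0.09, -0.17, -0.05, -0.00, 0.12]] + [[0.00, 0.00, 0.00, -0.0, 0.00], [0.00, 0.07, 0.08, -0.05, 0.14], [0.0, 0.08, 0.10, -0.06, 0.16], [-0.0, -0.05, -0.06, 0.04, -0.1], [0.00, 0.14, 0.16, -0.10, 0.27]]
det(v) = 0.02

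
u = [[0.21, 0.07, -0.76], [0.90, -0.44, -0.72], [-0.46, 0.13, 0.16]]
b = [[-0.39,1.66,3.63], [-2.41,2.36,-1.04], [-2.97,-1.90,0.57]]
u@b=[[2.01, 1.96, 0.26], [2.85, 1.82, 3.31], [-0.61, -0.76, -1.71]]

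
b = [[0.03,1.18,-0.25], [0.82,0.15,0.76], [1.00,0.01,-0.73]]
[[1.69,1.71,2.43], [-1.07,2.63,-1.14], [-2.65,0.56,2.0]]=b @ [[-2.2, 1.58, 0.37], [1.62, 1.71, 1.58], [0.64, 1.42, -2.21]]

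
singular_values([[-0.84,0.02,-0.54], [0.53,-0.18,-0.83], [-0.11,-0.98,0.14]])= [1.0, 1.0, 1.0]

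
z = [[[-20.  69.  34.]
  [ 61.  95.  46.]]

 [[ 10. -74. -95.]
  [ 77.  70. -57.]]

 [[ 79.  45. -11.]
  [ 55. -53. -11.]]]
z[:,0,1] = [69.0, -74.0, 45.0]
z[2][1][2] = -11.0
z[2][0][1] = 45.0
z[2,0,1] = 45.0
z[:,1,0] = [61.0, 77.0, 55.0]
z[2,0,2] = -11.0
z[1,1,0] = 77.0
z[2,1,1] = -53.0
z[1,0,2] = -95.0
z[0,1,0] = 61.0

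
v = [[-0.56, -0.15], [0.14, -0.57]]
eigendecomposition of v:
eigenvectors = [[(0.72+0j), 0.72-0.00j], [(0.02-0.69j), 0.02+0.69j]]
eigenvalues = [(-0.57+0.14j), (-0.57-0.14j)]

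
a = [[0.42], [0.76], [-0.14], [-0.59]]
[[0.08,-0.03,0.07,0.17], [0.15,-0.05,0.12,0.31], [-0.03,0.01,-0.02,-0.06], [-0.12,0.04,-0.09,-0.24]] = a @ [[0.20, -0.06, 0.16, 0.41]]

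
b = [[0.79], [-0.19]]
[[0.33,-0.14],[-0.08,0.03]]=b@ [[0.42, -0.18]]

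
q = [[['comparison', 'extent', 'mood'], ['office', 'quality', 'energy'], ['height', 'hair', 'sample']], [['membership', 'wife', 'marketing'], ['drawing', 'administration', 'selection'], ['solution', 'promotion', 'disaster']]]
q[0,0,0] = 'comparison'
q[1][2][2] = 'disaster'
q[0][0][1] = 'extent'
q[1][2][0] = 'solution'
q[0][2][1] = 'hair'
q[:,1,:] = [['office', 'quality', 'energy'], ['drawing', 'administration', 'selection']]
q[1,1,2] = 'selection'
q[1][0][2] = 'marketing'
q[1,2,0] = 'solution'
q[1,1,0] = 'drawing'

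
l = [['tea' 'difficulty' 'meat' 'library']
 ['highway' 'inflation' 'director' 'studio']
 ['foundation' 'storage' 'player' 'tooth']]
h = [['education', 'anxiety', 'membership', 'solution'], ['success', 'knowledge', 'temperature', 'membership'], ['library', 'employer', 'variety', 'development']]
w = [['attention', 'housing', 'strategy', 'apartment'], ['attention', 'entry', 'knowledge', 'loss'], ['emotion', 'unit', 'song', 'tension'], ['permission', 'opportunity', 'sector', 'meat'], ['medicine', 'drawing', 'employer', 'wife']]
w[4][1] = 'drawing'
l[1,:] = ['highway', 'inflation', 'director', 'studio']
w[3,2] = 'sector'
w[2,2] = 'song'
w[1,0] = 'attention'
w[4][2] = 'employer'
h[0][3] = 'solution'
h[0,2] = 'membership'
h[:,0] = ['education', 'success', 'library']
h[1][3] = 'membership'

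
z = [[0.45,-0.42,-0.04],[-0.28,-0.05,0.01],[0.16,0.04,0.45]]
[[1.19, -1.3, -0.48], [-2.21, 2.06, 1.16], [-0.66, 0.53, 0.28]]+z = [[1.64, -1.72, -0.52], [-2.49, 2.01, 1.17], [-0.50, 0.57, 0.73]]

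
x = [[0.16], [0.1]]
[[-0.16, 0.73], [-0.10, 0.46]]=x @ [[-1.00, 4.57]]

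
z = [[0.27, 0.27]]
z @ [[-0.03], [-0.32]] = [[-0.09]]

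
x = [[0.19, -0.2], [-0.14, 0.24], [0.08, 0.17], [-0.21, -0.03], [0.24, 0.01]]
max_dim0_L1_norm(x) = 0.86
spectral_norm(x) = 0.45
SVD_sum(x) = [[0.22, -0.15], [-0.21, 0.14], [-0.03, 0.02], [-0.13, 0.09], [0.16, -0.11]] + [[-0.03, -0.05], [0.07, 0.10], [0.11, 0.15], [-0.08, -0.12], [0.08, 0.12]]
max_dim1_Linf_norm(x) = 0.24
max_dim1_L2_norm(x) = 0.28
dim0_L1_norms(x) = [0.86, 0.65]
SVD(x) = [[-0.61, 0.18], [0.57, -0.38], [0.07, -0.61], [0.35, 0.47], [-0.43, -0.48]] @ diag([0.4451795922688243, 0.3051477193546812]) @ [[-0.82,0.57],  [-0.57,-0.82]]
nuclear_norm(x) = 0.75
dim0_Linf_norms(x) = [0.24, 0.24]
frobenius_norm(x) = 0.54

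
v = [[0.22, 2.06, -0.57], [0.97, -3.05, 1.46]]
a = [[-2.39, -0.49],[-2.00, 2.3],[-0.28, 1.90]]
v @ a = [[-4.49, 3.55], [3.37, -4.72]]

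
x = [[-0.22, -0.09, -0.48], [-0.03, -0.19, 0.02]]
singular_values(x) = [0.54, 0.19]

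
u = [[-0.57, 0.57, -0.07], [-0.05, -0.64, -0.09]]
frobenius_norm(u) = 1.04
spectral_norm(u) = 0.94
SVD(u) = [[-0.82, 0.58], [0.58, 0.82]] @ diag([0.9421574922095403, 0.4327115203844589]) @ [[0.46,-0.89,0.01], [-0.85,-0.45,-0.26]]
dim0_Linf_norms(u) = [0.57, 0.64, 0.09]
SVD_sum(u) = [[-0.36, 0.68, -0.00], [0.25, -0.48, 0.0]] + [[-0.21, -0.11, -0.07], [-0.3, -0.16, -0.09]]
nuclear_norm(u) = 1.37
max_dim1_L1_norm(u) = 1.21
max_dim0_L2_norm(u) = 0.86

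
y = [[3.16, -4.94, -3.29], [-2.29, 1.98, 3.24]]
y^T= [[3.16,-2.29], [-4.94,1.98], [-3.29,3.24]]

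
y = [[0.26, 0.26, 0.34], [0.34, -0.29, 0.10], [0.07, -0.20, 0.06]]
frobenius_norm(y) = 0.71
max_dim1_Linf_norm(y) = 0.34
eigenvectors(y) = [[-0.48,0.89,-0.68], [0.79,0.45,-0.42], [0.38,-0.1,0.6]]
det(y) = -0.02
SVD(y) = [[-0.73, 0.67, 0.13], [-0.65, -0.63, -0.42], [-0.20, -0.39, 0.9]] @ diag([0.5376245439665188, 0.46272088894420443, 0.07648025012693231]) @ [[-0.79, 0.07, -0.61], [-0.15, 0.94, 0.3], [-0.59, -0.33, 0.73]]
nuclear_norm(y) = 1.08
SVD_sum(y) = [[0.31, -0.03, 0.24], [0.28, -0.02, 0.21], [0.08, -0.01, 0.06]] + [[-0.05,0.29,0.09], [0.04,-0.28,-0.09], [0.03,-0.17,-0.05]] + [[-0.01, -0.00, 0.01], [0.02, 0.01, -0.02], [-0.04, -0.02, 0.05]]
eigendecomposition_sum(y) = [[-0.10,0.20,0.03], [0.16,-0.33,-0.04], [0.08,-0.16,-0.02]] + [[0.4, 0.02, 0.46], [0.2, 0.01, 0.24], [-0.04, -0.0, -0.05]] + [[-0.04, 0.05, -0.15], [-0.02, 0.03, -0.09], [0.04, -0.04, 0.13]]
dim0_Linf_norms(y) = [0.34, 0.29, 0.34]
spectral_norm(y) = 0.54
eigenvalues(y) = [-0.45, 0.36, 0.12]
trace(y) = 0.03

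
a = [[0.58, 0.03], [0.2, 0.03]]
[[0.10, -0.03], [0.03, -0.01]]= a @[[0.17,-0.06], [-0.06,0.18]]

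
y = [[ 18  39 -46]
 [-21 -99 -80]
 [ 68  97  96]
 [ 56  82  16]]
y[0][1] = 39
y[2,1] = 97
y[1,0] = -21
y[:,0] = [18, -21, 68, 56]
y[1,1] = -99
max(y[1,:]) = -21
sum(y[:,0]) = 121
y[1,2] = -80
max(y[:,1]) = 97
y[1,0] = -21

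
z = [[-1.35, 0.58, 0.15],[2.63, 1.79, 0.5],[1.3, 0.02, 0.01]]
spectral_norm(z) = 3.52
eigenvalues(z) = [2.27, -1.82, -0.0]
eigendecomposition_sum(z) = [[0.26, 0.32, 0.09], [1.61, 1.95, 0.54], [0.17, 0.2, 0.06]] + [[-1.61,0.26,0.06], [1.02,-0.16,-0.04], [1.14,-0.18,-0.04]] + [[0.00, -0.00, 0.0], [0.00, -0.00, 0.0], [-0.00, 0.0, -0.0]]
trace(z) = 0.45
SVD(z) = [[-0.27, -0.83, 0.49], [0.90, -0.40, -0.17], [0.34, 0.40, 0.85]] @ diag([3.5207403247407063, 1.3591479931630377, 0.0020732644785490537]) @ [[0.9,0.42,0.12], [0.43,-0.87,-0.23], [0.00,0.26,-0.96]]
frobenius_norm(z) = 3.77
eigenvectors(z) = [[-0.16, -0.73, -0.01], [-0.98, 0.46, -0.26], [-0.10, 0.51, 0.97]]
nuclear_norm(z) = 4.88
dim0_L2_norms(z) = [3.23, 1.88, 0.52]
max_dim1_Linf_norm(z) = 2.63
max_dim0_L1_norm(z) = 5.28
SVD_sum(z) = [[-0.87, -0.4, -0.11],  [2.86, 1.32, 0.37],  [1.07, 0.49, 0.14]] + [[-0.48, 0.98, 0.26], [-0.23, 0.47, 0.13], [0.23, -0.47, -0.13]] + [[0.0, 0.00, -0.0],  [-0.00, -0.00, 0.0],  [0.00, 0.0, -0.0]]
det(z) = 0.01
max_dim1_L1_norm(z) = 4.92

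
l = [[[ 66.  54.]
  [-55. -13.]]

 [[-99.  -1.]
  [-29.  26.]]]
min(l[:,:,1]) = -13.0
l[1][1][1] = 26.0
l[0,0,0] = 66.0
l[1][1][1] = 26.0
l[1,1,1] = 26.0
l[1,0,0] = -99.0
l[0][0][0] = 66.0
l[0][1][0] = -55.0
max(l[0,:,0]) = 66.0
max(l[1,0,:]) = -1.0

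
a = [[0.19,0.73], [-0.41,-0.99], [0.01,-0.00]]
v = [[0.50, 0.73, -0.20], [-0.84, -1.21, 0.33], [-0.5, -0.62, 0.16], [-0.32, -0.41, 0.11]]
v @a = [[-0.21, -0.36], [0.34, 0.58], [0.16, 0.25], [0.11, 0.17]]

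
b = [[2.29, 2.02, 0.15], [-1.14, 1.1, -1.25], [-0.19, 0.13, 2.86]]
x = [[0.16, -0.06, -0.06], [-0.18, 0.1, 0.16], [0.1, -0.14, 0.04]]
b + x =[[2.45, 1.96, 0.09], [-1.32, 1.20, -1.09], [-0.09, -0.01, 2.9]]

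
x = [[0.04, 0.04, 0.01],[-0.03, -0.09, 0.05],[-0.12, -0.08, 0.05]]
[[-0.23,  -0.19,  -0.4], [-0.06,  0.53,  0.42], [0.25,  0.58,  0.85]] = x @[[-3.53,  -0.99,  -5.32],[-0.95,  -4.33,  -4.2],[-5.08,  2.22,  -2.4]]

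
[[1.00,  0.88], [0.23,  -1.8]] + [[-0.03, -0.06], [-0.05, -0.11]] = [[0.97, 0.82], [0.18, -1.91]]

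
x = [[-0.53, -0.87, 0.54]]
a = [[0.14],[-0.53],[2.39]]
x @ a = [[1.68]]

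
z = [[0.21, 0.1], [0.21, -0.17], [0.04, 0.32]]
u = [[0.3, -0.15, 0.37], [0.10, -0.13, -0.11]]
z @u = [[0.07, -0.04, 0.07], [0.05, -0.01, 0.1], [0.04, -0.05, -0.02]]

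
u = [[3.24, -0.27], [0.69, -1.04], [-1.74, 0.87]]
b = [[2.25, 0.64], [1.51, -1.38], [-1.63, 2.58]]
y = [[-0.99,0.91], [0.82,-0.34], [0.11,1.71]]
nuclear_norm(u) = 4.92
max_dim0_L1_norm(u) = 5.67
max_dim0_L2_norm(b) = 3.16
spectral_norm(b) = 3.79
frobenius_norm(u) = 3.99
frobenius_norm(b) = 4.36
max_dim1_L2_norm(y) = 1.71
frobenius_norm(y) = 2.35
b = y + u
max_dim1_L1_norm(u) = 3.51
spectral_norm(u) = 3.84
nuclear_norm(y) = 3.19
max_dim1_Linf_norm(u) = 3.24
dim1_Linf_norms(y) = [0.99, 0.82, 1.71]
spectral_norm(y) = 2.06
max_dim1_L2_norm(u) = 3.25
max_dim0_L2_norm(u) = 3.74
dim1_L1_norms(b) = [2.89, 2.89, 4.21]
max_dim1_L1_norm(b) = 4.21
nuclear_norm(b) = 5.94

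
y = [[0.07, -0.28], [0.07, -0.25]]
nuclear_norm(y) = 0.39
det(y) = 0.00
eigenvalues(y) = [-0.01, -0.17]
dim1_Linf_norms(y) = [0.28, 0.25]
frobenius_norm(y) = 0.39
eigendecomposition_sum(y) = [[-0.02, 0.02], [-0.01, 0.01]] + [[0.09,-0.30],[0.08,-0.26]]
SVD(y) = [[-0.74, -0.67], [-0.67, 0.74]] @ diag([0.3881632786315907, 0.00541009445149791]) @ [[-0.25, 0.97], [0.97, 0.25]]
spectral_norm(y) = 0.39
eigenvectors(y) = [[0.96, 0.76], [0.28, 0.65]]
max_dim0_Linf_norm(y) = 0.28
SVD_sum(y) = [[0.07,-0.28], [0.07,-0.25]] + [[-0.0,-0.0], [0.0,0.0]]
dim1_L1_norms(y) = [0.35, 0.32]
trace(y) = -0.18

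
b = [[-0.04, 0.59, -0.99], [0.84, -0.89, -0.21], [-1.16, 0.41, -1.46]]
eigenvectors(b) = [[-0.81, -0.46, 0.06],  [-0.47, 0.16, 0.83],  [0.34, -0.87, 0.55]]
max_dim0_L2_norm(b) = 1.78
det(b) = 1.49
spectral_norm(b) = 2.22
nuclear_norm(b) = 3.93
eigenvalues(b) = [0.72, -2.14, -0.97]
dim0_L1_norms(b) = [2.04, 1.89, 2.66]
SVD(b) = [[-0.44, -0.32, -0.84], [0.3, -0.93, 0.19], [-0.85, -0.17, 0.51]] @ diag([2.2172430568962396, 1.1104069291761516, 0.6064071885152832]) @ [[0.57, -0.4, 0.72], [-0.52, 0.52, 0.68], [-0.64, -0.76, 0.09]]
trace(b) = -2.39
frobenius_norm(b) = 2.55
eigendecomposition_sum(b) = [[0.54, 0.13, -0.26], [0.31, 0.08, -0.15], [-0.23, -0.06, 0.11]] + [[-0.60,0.52,-0.71], [0.21,-0.18,0.25], [-1.15,0.99,-1.36]] + [[0.02, -0.06, -0.02], [0.32, -0.79, -0.31], [0.21, -0.52, -0.21]]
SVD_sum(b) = [[-0.55, 0.38, -0.7],[0.38, -0.27, 0.49],[-1.06, 0.74, -1.36]] + [[0.18,-0.18,-0.24],[0.53,-0.53,-0.71],[0.1,-0.1,-0.13]] + [[0.33, 0.39, -0.04], [-0.08, -0.09, 0.01], [-0.2, -0.23, 0.03]]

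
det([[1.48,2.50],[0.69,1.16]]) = -0.008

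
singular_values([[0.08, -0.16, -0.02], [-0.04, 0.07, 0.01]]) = [0.2, 0.0]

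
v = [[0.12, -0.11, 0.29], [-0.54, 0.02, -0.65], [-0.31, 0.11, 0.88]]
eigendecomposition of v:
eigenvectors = [[(-0.39+0.02j), -0.39-0.02j, (-0.34+0j)], [0.77+0.00j, 0.77-0.00j, (-0.94+0j)], [(-0.36-0.35j), (-0.36+0.35j), -0.00+0.00j]]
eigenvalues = [(0.6+0.29j), (0.6-0.29j), (-0.18+0j)]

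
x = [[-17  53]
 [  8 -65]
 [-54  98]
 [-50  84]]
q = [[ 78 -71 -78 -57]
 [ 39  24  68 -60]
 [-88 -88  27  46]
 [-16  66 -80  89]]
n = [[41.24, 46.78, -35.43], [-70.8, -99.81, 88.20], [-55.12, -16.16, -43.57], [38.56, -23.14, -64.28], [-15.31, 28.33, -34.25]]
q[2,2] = 27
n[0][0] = 41.24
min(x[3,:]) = -50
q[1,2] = 68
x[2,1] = 98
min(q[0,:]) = -78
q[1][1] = 24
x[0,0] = -17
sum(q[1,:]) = 71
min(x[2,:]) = -54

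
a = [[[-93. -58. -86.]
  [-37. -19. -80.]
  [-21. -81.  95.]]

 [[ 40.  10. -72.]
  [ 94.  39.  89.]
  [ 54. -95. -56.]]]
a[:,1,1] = [-19.0, 39.0]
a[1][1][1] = 39.0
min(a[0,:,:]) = -93.0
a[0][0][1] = -58.0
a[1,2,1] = -95.0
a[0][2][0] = -21.0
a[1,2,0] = 54.0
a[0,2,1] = -81.0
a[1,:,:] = [[40.0, 10.0, -72.0], [94.0, 39.0, 89.0], [54.0, -95.0, -56.0]]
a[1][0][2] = -72.0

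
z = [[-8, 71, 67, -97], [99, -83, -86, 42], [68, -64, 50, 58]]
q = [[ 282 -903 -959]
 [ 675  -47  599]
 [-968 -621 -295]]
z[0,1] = 71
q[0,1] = -903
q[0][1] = -903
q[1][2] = 599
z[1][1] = -83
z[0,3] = -97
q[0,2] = -959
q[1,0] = 675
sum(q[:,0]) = -11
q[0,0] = 282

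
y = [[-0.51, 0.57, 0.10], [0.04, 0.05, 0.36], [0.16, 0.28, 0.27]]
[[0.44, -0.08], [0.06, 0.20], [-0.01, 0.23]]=y@[[-0.69, 0.39],[0.12, 0.12],[0.24, 0.50]]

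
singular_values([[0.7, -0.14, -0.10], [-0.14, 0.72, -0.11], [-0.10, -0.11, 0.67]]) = [0.85, 0.77, 0.46]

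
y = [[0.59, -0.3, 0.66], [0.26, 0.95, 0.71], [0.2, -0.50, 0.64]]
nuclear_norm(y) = 2.68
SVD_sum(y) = [[0.35, 0.18, 0.66], [0.43, 0.22, 0.82], [0.24, 0.12, 0.45]] + [[0.09, -0.49, 0.08], [-0.14, 0.73, -0.12], [0.12, -0.61, 0.10]] + [[0.15, 0.01, -0.08], [-0.03, -0.00, 0.02], [-0.16, -0.02, 0.09]]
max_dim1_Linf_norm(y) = 0.95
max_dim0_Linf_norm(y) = 0.95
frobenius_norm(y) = 1.75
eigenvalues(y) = [(0.28+0j), (0.95+0.64j), (0.95-0.64j)]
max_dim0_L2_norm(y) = 1.16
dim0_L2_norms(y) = [0.68, 1.11, 1.16]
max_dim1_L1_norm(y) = 1.92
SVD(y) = [[-0.58, 0.46, -0.68],[-0.71, -0.68, 0.14],[-0.4, 0.57, 0.72]] @ diag([1.3281080896694573, 1.1054700012672711, 0.2481229099714159]) @ [[-0.46, -0.23, -0.86], [0.19, -0.97, 0.16], [-0.87, -0.09, 0.48]]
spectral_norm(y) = 1.33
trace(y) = 2.18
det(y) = 0.36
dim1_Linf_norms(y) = [0.66, 0.95, 0.64]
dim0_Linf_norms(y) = [0.59, 0.95, 0.71]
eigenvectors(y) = [[-0.91+0.00j, -0.19-0.50j, -0.19+0.50j], [(-0.07+0j), -0.71+0.00j, -0.71-0.00j], [(0.4+0j), 0.07-0.46j, (0.07+0.46j)]]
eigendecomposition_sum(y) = [[0.19+0.00j,(-0.07-0j),(-0.21-0j)], [(0.01+0j),-0.01-0.00j,-0.02-0.00j], [-0.08+0.00j,(0.03+0j),(0.09+0j)]] + [[(0.2+0.02j), (-0.12+0.43j), (0.43+0.13j)], [(0.12-0.24j), (0.48+0.34j), (0.36-0.48j)], [0.14+0.10j, (-0.27+0.28j), 0.27+0.28j]] + [[(0.2-0.02j),(-0.12-0.43j),0.43-0.13j],[0.12+0.24j,0.48-0.34j,0.36+0.48j],[0.14-0.10j,-0.27-0.28j,0.27-0.28j]]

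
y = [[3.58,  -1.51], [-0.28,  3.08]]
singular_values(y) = [4.32, 2.46]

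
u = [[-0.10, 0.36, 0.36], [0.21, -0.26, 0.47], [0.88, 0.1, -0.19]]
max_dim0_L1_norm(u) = 1.19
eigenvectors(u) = [[(0.57+0j), 0.25-0.23j, 0.25+0.23j], [0.48+0.00j, (0.47+0.47j), (0.47-0.47j)], [(0.67+0j), (-0.67+0j), -0.67-0.00j]]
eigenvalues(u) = [(0.63+0j), (-0.59+0.23j), (-0.59-0.23j)]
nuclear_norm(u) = 1.98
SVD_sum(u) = [[-0.17,  -0.00,  0.04],[0.10,  0.00,  -0.02],[0.88,  0.00,  -0.20]] + [[0.07,-0.02,0.29], [0.11,-0.04,0.51], [-0.0,0.0,-0.0]] + [[0.01, 0.38, 0.03],  [-0.0, -0.22, -0.02],  [0.0, 0.10, 0.01]]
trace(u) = -0.55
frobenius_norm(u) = 1.19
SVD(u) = [[-0.19, -0.5, 0.85], [0.11, -0.87, -0.49], [0.98, 0.0, 0.22]] @ diag([0.9230200114936193, 0.6033532397315678, 0.4542014162106272]) @ [[0.98, 0.00, -0.22], [-0.22, 0.08, -0.97], [0.02, 1.00, 0.07]]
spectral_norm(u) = 0.92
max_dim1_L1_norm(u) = 1.17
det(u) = 0.25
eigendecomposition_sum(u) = [[0.28+0.00j, (0.14+0j), 0.20-0.00j], [(0.24+0j), 0.12+0.00j, 0.17-0.00j], [0.33+0.00j, (0.16+0j), (0.24-0j)]] + [[(-0.19-0j), 0.11+0.10j, (0.08-0.07j)], [-0.01-0.37j, -0.19+0.23j, (0.15+0.15j)], [0.28+0.26j, (-0.03-0.3j), (-0.21-0j)]] + [[-0.19+0.00j, 0.11-0.10j, 0.08+0.07j], [-0.01+0.37j, (-0.19-0.23j), (0.15-0.15j)], [(0.28-0.26j), -0.03+0.30j, (-0.21+0j)]]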